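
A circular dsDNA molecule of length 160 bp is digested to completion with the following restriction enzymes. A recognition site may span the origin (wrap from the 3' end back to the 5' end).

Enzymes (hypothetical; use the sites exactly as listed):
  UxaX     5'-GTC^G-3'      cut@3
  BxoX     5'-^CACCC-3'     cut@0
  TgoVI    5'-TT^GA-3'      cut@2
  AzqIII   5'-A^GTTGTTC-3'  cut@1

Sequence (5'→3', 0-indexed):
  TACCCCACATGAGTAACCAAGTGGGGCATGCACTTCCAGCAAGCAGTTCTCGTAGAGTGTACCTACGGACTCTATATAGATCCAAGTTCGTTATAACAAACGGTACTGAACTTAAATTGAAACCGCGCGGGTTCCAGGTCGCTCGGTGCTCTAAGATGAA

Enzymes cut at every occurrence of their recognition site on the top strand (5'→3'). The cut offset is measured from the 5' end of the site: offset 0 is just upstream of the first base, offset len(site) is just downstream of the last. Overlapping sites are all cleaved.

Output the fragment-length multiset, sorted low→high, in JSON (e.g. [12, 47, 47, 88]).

Per-enzyme occurrences:
  UxaX GTCG/3: at [137] ⇒ [140]
  BxoX (CACCC, off=0): no sites
  TgoVI TTGA/2: at [116] ⇒ [118]
  AzqIII (AGTTGTTC, off=1): no sites

Pooled cuts: [118, 140]

Fragment lengths:
  118→140: 22 bp
  140→118 (wrap): 160-140+118 = 138 bp

[22,138]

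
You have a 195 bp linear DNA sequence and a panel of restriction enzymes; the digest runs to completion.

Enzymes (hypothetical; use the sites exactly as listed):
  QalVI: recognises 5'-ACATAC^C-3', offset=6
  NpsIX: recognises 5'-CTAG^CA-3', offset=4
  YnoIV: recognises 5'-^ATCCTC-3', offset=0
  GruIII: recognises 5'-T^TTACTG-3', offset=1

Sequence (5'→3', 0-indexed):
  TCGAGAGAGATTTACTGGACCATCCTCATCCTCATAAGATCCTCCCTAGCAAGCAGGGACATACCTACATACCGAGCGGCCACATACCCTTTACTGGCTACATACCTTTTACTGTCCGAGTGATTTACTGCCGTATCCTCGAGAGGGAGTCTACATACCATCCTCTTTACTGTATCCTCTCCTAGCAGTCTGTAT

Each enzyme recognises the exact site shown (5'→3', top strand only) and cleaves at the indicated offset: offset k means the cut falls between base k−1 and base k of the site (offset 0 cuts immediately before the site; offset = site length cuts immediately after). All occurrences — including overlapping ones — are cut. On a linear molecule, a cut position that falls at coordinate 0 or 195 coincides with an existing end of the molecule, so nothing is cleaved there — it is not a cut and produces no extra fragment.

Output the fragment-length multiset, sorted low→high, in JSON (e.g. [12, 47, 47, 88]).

[1,3,3,6,7,7,8,10,10,10,11,11,11,12,15,15,15,16,24]

Site scan:
  QalVI ACATACC/6: at [58, 66, 81, 99, 152] ⇒ [64, 72, 87, 105, 158]
  NpsIX CTAGCA/4: at [45, 181] ⇒ [49, 185]
  YnoIV ATCCTC/0: at [21, 27, 38, 134, 159, 173] ⇒ [21, 27, 38, 134, 159, 173]
  GruIII TTTACTG/1: at [10, 89, 107, 123, 165] ⇒ [11, 90, 108, 124, 166]

All cut coordinates (distinct, sorted): [11, 21, 27, 38, 49, 64, 72, 87, 90, 105, 108, 124, 134, 158, 159, 166, 173, 185]

Fragment lengths:
  [0,11): 11 bp
  [11,21): 10 bp
  [21,27): 6 bp
  [27,38): 11 bp
  [38,49): 11 bp
  [49,64): 15 bp
  [64,72): 8 bp
  [72,87): 15 bp
  [87,90): 3 bp
  [90,105): 15 bp
  [105,108): 3 bp
  [108,124): 16 bp
  [124,134): 10 bp
  [134,158): 24 bp
  [158,159): 1 bp
  [159,166): 7 bp
  [166,173): 7 bp
  [173,185): 12 bp
  [185,195): 10 bp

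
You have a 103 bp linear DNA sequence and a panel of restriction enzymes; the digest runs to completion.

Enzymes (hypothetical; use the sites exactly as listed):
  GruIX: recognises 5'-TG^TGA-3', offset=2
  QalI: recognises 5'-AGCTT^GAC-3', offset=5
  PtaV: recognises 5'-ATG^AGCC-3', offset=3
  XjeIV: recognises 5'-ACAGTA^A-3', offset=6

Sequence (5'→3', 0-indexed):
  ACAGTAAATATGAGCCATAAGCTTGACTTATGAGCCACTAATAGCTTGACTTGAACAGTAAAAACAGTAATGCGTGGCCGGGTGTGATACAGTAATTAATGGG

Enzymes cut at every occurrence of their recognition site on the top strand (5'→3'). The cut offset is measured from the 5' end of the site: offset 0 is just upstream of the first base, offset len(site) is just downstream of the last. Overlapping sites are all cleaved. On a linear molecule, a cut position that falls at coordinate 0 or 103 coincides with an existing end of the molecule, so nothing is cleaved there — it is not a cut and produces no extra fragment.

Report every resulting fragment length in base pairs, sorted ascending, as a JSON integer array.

Scan for sites:
  GruIX (TGTGA, off=2): starts [82] → cuts [84]
  QalI (AGCTTGAC, off=5): starts [19, 42] → cuts [24, 47]
  PtaV (ATGAGCC, off=3): starts [9, 29] → cuts [12, 32]
  XjeIV (ACAGTAA, off=6): starts [0, 54, 63, 88] → cuts [6, 60, 69, 94]

Pooled cuts: [6, 12, 24, 32, 47, 60, 69, 84, 94]

Fragments:
  [0,6): 6 bp
  [6,12): 6 bp
  [12,24): 12 bp
  [24,32): 8 bp
  [32,47): 15 bp
  [47,60): 13 bp
  [60,69): 9 bp
  [69,84): 15 bp
  [84,94): 10 bp
  [94,103): 9 bp

[6,6,8,9,9,10,12,13,15,15]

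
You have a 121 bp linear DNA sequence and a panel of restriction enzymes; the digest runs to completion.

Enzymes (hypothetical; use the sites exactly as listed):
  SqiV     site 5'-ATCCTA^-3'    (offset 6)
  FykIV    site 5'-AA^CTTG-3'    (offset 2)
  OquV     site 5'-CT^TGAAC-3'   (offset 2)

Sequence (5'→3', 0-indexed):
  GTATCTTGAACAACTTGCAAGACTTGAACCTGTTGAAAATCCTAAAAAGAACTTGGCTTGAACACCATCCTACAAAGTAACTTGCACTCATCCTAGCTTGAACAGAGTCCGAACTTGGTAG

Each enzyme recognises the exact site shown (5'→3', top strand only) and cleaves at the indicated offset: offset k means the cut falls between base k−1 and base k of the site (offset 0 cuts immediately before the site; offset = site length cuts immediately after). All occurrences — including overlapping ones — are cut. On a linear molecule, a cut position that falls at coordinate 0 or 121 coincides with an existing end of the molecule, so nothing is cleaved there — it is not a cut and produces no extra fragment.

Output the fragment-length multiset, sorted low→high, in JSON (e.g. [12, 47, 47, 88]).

Scan for sites:
  SqiV ATCCTA/6: at [38, 66, 89] ⇒ [44, 72, 95]
  FykIV AACTTG/2: at [11, 49, 78, 111] ⇒ [13, 51, 80, 113]
  OquV CTTGAAC/2: at [4, 22, 56, 96] ⇒ [6, 24, 58, 98]

All cut coordinates (distinct, sorted): [6, 13, 24, 44, 51, 58, 72, 80, 95, 98, 113]

Fragment lengths:
  [0,6): 6 bp
  [6,13): 7 bp
  [13,24): 11 bp
  [24,44): 20 bp
  [44,51): 7 bp
  [51,58): 7 bp
  [58,72): 14 bp
  [72,80): 8 bp
  [80,95): 15 bp
  [95,98): 3 bp
  [98,113): 15 bp
  [113,121): 8 bp

[3,6,7,7,7,8,8,11,14,15,15,20]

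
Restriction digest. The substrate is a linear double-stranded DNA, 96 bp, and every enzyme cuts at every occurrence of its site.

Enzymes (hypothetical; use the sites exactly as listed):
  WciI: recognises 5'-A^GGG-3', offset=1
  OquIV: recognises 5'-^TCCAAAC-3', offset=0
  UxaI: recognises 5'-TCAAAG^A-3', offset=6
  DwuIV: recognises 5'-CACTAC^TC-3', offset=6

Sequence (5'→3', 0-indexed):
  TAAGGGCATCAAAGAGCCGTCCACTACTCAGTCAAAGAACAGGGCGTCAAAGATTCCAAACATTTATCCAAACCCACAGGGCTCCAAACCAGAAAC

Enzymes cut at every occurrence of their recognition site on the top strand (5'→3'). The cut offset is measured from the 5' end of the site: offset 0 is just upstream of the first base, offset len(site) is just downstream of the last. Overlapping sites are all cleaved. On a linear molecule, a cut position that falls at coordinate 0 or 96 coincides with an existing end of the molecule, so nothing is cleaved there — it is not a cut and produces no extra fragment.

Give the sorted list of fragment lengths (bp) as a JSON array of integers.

Scan for sites:
  WciI (AGGG, off=1): starts [2, 40, 77] → cuts [3, 41, 78]
  OquIV (TCCAAAC, off=0): starts [54, 66, 82] → cuts [54, 66, 82]
  UxaI (TCAAAGA, off=6): starts [8, 31, 46] → cuts [14, 37, 52]
  DwuIV (CACTACTC, off=6): starts [21] → cuts [27]

Pooled cuts: [3, 14, 27, 37, 41, 52, 54, 66, 78, 82]

Fragment lengths:
  [0,3): 3 bp
  [3,14): 11 bp
  [14,27): 13 bp
  [27,37): 10 bp
  [37,41): 4 bp
  [41,52): 11 bp
  [52,54): 2 bp
  [54,66): 12 bp
  [66,78): 12 bp
  [78,82): 4 bp
  [82,96): 14 bp

[2,3,4,4,10,11,11,12,12,13,14]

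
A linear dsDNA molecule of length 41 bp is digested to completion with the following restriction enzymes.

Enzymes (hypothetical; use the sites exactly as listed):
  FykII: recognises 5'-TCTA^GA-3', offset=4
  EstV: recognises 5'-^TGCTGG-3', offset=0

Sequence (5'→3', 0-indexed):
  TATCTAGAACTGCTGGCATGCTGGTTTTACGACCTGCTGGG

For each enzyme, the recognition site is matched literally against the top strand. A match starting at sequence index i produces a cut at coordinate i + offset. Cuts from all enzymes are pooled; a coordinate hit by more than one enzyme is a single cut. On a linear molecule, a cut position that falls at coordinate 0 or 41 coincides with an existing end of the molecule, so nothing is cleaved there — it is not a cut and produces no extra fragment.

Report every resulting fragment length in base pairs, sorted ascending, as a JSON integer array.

Per-enzyme occurrences:
  FykII TCTAGA/4: at [2] ⇒ [6]
  EstV TGCTGG/0: at [10, 18, 34] ⇒ [10, 18, 34]

Pooled cuts: [6, 10, 18, 34]

Fragments:
  [0,6): 6 bp
  [6,10): 4 bp
  [10,18): 8 bp
  [18,34): 16 bp
  [34,41): 7 bp

[4,6,7,8,16]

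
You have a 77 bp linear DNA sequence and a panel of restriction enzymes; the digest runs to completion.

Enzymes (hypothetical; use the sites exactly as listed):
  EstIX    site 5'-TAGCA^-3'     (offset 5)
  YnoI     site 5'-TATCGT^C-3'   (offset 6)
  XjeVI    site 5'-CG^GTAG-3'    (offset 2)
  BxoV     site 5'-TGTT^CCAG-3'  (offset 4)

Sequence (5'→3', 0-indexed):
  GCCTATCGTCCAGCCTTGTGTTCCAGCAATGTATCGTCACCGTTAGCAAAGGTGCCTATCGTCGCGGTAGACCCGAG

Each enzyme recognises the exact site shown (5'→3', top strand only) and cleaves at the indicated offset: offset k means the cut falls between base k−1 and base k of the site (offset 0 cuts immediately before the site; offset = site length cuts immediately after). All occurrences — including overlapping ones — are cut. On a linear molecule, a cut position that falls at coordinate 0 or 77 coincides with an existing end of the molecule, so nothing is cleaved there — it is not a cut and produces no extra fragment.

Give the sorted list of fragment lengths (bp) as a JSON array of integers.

[4,9,11,11,13,14,15]

Scan for sites:
  EstIX TAGCA/5: at [43] ⇒ [48]
  YnoI TATCGTC/6: at [3, 31, 56] ⇒ [9, 37, 62]
  XjeVI CGGTAG/2: at [64] ⇒ [66]
  BxoV TGTTCCAG/4: at [18] ⇒ [22]

All cut coordinates (distinct, sorted): [9, 22, 37, 48, 62, 66]

Fragment lengths:
  [0,9): 9 bp
  [9,22): 13 bp
  [22,37): 15 bp
  [37,48): 11 bp
  [48,62): 14 bp
  [62,66): 4 bp
  [66,77): 11 bp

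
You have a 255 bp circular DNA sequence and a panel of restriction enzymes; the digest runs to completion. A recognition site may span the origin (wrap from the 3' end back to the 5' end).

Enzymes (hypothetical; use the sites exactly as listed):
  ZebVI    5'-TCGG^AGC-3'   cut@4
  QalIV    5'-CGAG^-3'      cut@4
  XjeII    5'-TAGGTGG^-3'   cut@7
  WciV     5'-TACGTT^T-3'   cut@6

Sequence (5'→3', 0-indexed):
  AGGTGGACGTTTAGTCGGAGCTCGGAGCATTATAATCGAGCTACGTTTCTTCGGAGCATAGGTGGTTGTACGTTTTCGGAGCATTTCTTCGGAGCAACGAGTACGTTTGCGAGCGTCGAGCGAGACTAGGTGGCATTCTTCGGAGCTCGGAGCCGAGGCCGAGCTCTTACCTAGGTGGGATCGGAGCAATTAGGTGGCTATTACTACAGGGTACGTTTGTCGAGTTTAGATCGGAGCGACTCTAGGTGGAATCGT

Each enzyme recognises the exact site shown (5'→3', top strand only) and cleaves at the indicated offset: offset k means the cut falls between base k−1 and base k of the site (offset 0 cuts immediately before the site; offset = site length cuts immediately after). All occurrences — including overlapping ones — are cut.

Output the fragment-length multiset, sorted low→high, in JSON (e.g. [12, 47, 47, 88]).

[4,5,6,6,6,6,7,7,7,7,7,7,7,9,9,9,10,10,11,12,12,13,13,15,15,15,20]

Per-enzyme occurrences:
  ZebVI (TCGGAGC, off=4): starts [14, 21, 50, 75, 88, 139, 146, 180, 230] → cuts [18, 25, 54, 79, 92, 143, 150, 184, 234]
  QalIV (CGAG, off=4): starts [36, 97, 109, 116, 120, 153, 159, 220] → cuts [40, 101, 113, 120, 124, 157, 163, 224]
  XjeII (TAGGTGG, off=7): starts [58, 126, 171, 190, 242, 254] → cuts [6, 65, 133, 178, 197, 249]
  WciV (TACGTTT, off=6): starts [41, 68, 101, 211] → cuts [47, 74, 107, 217]

Pooled cuts: [6, 18, 25, 40, 47, 54, 65, 74, 79, 92, 101, 107, 113, 120, 124, 133, 143, 150, 157, 163, 178, 184, 197, 217, 224, 234, 249]

Fragment lengths:
  6→18: 12 bp
  18→25: 7 bp
  25→40: 15 bp
  40→47: 7 bp
  47→54: 7 bp
  54→65: 11 bp
  65→74: 9 bp
  74→79: 5 bp
  79→92: 13 bp
  92→101: 9 bp
  101→107: 6 bp
  107→113: 6 bp
  113→120: 7 bp
  120→124: 4 bp
  124→133: 9 bp
  133→143: 10 bp
  143→150: 7 bp
  150→157: 7 bp
  157→163: 6 bp
  163→178: 15 bp
  178→184: 6 bp
  184→197: 13 bp
  197→217: 20 bp
  217→224: 7 bp
  224→234: 10 bp
  234→249: 15 bp
  249→6 (wrap): 255-249+6 = 12 bp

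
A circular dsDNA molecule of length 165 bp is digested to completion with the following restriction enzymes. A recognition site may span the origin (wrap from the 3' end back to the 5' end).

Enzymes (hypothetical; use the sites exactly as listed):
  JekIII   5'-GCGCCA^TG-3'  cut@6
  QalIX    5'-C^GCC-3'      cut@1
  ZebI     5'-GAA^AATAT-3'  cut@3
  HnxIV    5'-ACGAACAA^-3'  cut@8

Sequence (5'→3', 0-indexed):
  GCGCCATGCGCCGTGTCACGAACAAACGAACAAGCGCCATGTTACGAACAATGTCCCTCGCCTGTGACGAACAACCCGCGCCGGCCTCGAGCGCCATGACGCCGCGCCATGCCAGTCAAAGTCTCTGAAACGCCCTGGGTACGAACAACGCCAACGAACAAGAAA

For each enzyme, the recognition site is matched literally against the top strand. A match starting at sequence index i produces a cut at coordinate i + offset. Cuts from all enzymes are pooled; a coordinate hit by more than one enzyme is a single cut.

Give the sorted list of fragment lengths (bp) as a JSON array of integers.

[1,2,3,4,4,4,4,4,5,5,6,8,8,12,12,13,15,16,17,22]

Per-enzyme occurrences:
  JekIII GCGCCATG/6: at [0, 33, 90, 103] ⇒ [6, 39, 96, 109]
  QalIX CGCC/1: at [1, 8, 34, 58, 78, 91, 99, 104, 130, 148] ⇒ [2, 9, 35, 59, 79, 92, 100, 105, 131, 149]
  ZebI (GAAAATAT, off=3): no sites
  HnxIV ACGAACAA/8: at [17, 25, 43, 66, 140, 153] ⇒ [25, 33, 51, 74, 148, 161]

Pooled cuts: [2, 6, 9, 25, 33, 35, 39, 51, 59, 74, 79, 92, 96, 100, 105, 109, 131, 148, 149, 161]

Fragments:
  2→6: 4 bp
  6→9: 3 bp
  9→25: 16 bp
  25→33: 8 bp
  33→35: 2 bp
  35→39: 4 bp
  39→51: 12 bp
  51→59: 8 bp
  59→74: 15 bp
  74→79: 5 bp
  79→92: 13 bp
  92→96: 4 bp
  96→100: 4 bp
  100→105: 5 bp
  105→109: 4 bp
  109→131: 22 bp
  131→148: 17 bp
  148→149: 1 bp
  149→161: 12 bp
  161→2 (wrap): 165-161+2 = 6 bp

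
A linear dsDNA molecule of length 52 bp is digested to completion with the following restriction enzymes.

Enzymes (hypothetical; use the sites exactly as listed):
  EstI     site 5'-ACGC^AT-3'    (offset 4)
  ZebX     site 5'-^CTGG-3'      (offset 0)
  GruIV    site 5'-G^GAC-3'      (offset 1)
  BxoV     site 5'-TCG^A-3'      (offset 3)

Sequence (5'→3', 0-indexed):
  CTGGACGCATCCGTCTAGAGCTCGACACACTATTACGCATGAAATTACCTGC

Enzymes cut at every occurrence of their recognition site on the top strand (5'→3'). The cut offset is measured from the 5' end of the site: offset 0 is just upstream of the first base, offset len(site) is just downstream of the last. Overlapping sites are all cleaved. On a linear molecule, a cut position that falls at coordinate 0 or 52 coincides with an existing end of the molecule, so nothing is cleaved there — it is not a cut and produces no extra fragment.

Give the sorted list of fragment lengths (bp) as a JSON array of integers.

Per-enzyme occurrences:
  EstI (ACGCAT, off=4): starts [4, 34] → cuts [8, 38]
  ZebX (CTGG, off=0): starts [0] → cuts [] (position 0 is a terminus of the linear molecule — no cut)
  GruIV (GGAC, off=1): starts [2] → cuts [3]
  BxoV (TCGA, off=3): starts [21] → cuts [24]

Pooled cuts: [3, 8, 24, 38]

Fragment lengths:
  [0,3): 3 bp
  [3,8): 5 bp
  [8,24): 16 bp
  [24,38): 14 bp
  [38,52): 14 bp

[3,5,14,14,16]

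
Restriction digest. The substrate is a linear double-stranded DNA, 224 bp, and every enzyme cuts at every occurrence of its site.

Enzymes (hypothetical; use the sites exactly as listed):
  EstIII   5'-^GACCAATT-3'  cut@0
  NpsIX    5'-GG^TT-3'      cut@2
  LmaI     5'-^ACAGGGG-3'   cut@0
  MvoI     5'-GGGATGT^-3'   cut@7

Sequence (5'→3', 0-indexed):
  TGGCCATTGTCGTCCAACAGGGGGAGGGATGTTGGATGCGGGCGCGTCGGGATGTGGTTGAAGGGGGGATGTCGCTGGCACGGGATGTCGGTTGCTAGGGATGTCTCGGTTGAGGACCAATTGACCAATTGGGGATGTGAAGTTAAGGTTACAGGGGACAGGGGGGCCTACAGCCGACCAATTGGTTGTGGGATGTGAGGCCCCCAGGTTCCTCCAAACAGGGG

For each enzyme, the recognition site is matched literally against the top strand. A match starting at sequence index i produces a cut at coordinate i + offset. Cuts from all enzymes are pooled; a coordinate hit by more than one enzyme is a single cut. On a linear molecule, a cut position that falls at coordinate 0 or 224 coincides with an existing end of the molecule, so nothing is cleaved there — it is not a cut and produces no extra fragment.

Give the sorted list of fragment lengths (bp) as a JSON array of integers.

Scan for sites:
  EstIII (GACCAATT, off=0): starts [114, 122, 175] → cuts [114, 122, 175]
  NpsIX (GGTT, off=2): starts [55, 89, 107, 146, 183, 206] → cuts [57, 91, 109, 148, 185, 208]
  LmaI (ACAGGGG, off=0): starts [16, 150, 157, 217] → cuts [16, 150, 157, 217]
  MvoI (GGGATGT, off=7): starts [25, 48, 65, 81, 97, 131, 189] → cuts [32, 55, 72, 88, 104, 138, 196]

All cut coordinates (distinct, sorted): [16, 32, 55, 57, 72, 88, 91, 104, 109, 114, 122, 138, 148, 150, 157, 175, 185, 196, 208, 217]

Fragment lengths:
  [0,16): 16 bp
  [16,32): 16 bp
  [32,55): 23 bp
  [55,57): 2 bp
  [57,72): 15 bp
  [72,88): 16 bp
  [88,91): 3 bp
  [91,104): 13 bp
  [104,109): 5 bp
  [109,114): 5 bp
  [114,122): 8 bp
  [122,138): 16 bp
  [138,148): 10 bp
  [148,150): 2 bp
  [150,157): 7 bp
  [157,175): 18 bp
  [175,185): 10 bp
  [185,196): 11 bp
  [196,208): 12 bp
  [208,217): 9 bp
  [217,224): 7 bp

[2,2,3,5,5,7,7,8,9,10,10,11,12,13,15,16,16,16,16,18,23]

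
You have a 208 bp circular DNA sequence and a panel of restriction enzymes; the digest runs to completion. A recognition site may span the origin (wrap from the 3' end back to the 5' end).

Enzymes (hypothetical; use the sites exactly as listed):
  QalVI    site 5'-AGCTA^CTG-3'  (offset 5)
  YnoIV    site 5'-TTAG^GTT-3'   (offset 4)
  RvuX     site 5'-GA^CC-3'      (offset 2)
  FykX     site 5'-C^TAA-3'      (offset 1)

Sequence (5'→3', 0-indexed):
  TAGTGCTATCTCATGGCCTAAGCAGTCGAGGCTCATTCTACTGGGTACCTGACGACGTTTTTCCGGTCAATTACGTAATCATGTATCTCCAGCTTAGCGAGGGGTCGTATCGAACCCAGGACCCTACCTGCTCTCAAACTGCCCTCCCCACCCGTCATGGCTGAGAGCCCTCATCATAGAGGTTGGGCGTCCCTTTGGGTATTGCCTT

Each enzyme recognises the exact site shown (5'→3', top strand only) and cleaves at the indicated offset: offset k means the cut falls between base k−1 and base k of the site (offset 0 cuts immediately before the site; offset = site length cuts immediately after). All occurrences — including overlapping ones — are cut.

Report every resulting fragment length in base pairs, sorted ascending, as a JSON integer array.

Per-enzyme occurrences:
  QalVI (AGCTACTG, off=5): no sites
  YnoIV (TTAGGTT, off=4): no sites
  RvuX (GACC, off=2): starts [119] → cuts [121]
  FykX (CTAA, off=1): starts [17] → cuts [18]

All cut coordinates (distinct, sorted): [18, 121]

Fragments:
  18→121: 103 bp
  121→18 (wrap): 208-121+18 = 105 bp

[103,105]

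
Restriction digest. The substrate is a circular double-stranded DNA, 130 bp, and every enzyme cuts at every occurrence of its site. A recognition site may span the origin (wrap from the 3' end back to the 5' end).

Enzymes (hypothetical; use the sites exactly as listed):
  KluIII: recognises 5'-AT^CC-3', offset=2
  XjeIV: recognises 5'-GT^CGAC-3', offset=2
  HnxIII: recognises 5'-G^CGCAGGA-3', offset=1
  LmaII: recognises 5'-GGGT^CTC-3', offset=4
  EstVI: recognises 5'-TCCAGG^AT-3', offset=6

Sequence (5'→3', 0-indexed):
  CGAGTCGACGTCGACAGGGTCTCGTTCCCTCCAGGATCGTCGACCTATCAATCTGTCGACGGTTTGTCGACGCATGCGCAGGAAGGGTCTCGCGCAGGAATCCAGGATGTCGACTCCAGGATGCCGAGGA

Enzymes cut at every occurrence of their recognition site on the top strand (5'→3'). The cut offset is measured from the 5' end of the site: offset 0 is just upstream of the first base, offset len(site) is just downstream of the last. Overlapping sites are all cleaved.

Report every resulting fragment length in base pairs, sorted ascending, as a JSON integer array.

Site scan:
  KluIII (ATCC, off=2): starts [99] → cuts [101]
  XjeIV (GTCGAC, off=2): starts [3, 9, 38, 54, 65, 108] → cuts [5, 11, 40, 56, 67, 110]
  HnxIII (GCGCAGGA, off=1): starts [75, 91] → cuts [76, 92]
  LmaII (GGGTCTC, off=4): starts [16, 84] → cuts [20, 88]
  EstVI (TCCAGGAT, off=6): starts [29, 100, 114] → cuts [35, 106, 120]

All cut coordinates (distinct, sorted): [5, 11, 20, 35, 40, 56, 67, 76, 88, 92, 101, 106, 110, 120]

Fragments:
  5→11: 6 bp
  11→20: 9 bp
  20→35: 15 bp
  35→40: 5 bp
  40→56: 16 bp
  56→67: 11 bp
  67→76: 9 bp
  76→88: 12 bp
  88→92: 4 bp
  92→101: 9 bp
  101→106: 5 bp
  106→110: 4 bp
  110→120: 10 bp
  120→5 (wrap): 130-120+5 = 15 bp

[4,4,5,5,6,9,9,9,10,11,12,15,15,16]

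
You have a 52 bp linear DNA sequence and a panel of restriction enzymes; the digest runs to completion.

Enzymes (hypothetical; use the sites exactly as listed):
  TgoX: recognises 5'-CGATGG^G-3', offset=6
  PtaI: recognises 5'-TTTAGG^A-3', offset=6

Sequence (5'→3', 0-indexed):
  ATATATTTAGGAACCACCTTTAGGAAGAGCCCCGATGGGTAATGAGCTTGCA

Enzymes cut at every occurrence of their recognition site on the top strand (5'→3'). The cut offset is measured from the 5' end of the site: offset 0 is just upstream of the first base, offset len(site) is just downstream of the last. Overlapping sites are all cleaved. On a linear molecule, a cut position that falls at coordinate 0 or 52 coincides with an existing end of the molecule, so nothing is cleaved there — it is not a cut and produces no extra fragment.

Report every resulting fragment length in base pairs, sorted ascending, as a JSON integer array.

[11,13,14,14]

Site scan:
  TgoX (CGATGGG, off=6): starts [32] → cuts [38]
  PtaI (TTTAGGA, off=6): starts [5, 18] → cuts [11, 24]

Pooled cuts: [11, 24, 38]

Fragment lengths:
  [0,11): 11 bp
  [11,24): 13 bp
  [24,38): 14 bp
  [38,52): 14 bp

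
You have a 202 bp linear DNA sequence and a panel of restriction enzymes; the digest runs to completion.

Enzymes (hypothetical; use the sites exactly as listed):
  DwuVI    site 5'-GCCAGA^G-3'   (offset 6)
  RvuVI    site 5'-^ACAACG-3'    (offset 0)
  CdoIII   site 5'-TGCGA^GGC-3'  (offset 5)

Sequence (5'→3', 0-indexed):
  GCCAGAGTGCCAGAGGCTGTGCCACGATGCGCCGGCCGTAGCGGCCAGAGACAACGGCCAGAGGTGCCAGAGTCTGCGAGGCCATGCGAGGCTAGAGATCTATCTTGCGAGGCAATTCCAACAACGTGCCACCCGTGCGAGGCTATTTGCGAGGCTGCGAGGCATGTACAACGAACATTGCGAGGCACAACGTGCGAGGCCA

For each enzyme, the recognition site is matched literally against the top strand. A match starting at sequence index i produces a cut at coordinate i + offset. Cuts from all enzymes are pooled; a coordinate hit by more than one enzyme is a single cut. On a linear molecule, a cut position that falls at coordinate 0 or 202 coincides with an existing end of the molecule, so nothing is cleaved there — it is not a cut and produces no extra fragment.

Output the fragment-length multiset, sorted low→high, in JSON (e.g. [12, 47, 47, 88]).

Per-enzyme occurrences:
  DwuVI (GCCAGAG, off=6): starts [0, 8, 43, 56, 65] → cuts [6, 14, 49, 62, 71]
  RvuVI (ACAACG, off=0): starts [50, 120, 167, 186] → cuts [50, 120, 167, 186]
  CdoIII (TGCGAGGC, off=5): starts [74, 84, 105, 135, 147, 155, 178, 192] → cuts [79, 89, 110, 140, 152, 160, 183, 197]

All cut coordinates (distinct, sorted): [6, 14, 49, 50, 62, 71, 79, 89, 110, 120, 140, 152, 160, 167, 183, 186, 197]

Fragment lengths:
  [0,6): 6 bp
  [6,14): 8 bp
  [14,49): 35 bp
  [49,50): 1 bp
  [50,62): 12 bp
  [62,71): 9 bp
  [71,79): 8 bp
  [79,89): 10 bp
  [89,110): 21 bp
  [110,120): 10 bp
  [120,140): 20 bp
  [140,152): 12 bp
  [152,160): 8 bp
  [160,167): 7 bp
  [167,183): 16 bp
  [183,186): 3 bp
  [186,197): 11 bp
  [197,202): 5 bp

[1,3,5,6,7,8,8,8,9,10,10,11,12,12,16,20,21,35]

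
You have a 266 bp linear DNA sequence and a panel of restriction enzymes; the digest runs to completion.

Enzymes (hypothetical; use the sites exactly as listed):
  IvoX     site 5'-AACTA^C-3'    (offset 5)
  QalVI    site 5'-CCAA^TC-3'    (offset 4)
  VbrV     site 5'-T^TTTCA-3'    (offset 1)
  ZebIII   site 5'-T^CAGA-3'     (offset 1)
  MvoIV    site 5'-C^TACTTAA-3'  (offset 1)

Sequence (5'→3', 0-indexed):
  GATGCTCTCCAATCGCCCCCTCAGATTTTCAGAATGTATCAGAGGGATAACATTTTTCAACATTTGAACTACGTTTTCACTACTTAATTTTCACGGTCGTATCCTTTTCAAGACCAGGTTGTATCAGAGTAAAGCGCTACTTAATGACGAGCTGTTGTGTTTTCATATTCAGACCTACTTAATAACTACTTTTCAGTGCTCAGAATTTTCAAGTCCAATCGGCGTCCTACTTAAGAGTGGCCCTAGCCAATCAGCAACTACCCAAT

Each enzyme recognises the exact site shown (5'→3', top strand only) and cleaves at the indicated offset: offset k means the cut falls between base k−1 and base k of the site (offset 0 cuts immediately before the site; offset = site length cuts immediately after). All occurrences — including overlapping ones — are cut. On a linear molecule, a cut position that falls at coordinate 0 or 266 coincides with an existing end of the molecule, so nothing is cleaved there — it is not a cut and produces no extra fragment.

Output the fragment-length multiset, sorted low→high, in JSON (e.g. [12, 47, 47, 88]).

[2,3,3,5,6,6,6,6,8,9,9,9,10,10,10,12,12,13,13,15,17,17,19,23,23]

Scan for sites:
  IvoX (AACTAC, off=5): starts [66, 183, 255] → cuts [71, 188, 260]
  QalVI (CCAATC, off=4): starts [8, 214, 246] → cuts [12, 218, 250]
  VbrV (TTTTCA, off=1): starts [25, 53, 73, 87, 104, 159, 189, 205] → cuts [26, 54, 74, 88, 105, 160, 190, 206]
  ZebIII (TCAGA, off=1): starts [20, 28, 38, 123, 168, 199] → cuts [21, 29, 39, 124, 169, 200]
  MvoIV (CTACTTAA, off=1): starts [79, 136, 174, 226] → cuts [80, 137, 175, 227]

Pooled cuts: [12, 21, 26, 29, 39, 54, 71, 74, 80, 88, 105, 124, 137, 160, 169, 175, 188, 190, 200, 206, 218, 227, 250, 260]

Fragment lengths:
  [0,12): 12 bp
  [12,21): 9 bp
  [21,26): 5 bp
  [26,29): 3 bp
  [29,39): 10 bp
  [39,54): 15 bp
  [54,71): 17 bp
  [71,74): 3 bp
  [74,80): 6 bp
  [80,88): 8 bp
  [88,105): 17 bp
  [105,124): 19 bp
  [124,137): 13 bp
  [137,160): 23 bp
  [160,169): 9 bp
  [169,175): 6 bp
  [175,188): 13 bp
  [188,190): 2 bp
  [190,200): 10 bp
  [200,206): 6 bp
  [206,218): 12 bp
  [218,227): 9 bp
  [227,250): 23 bp
  [250,260): 10 bp
  [260,266): 6 bp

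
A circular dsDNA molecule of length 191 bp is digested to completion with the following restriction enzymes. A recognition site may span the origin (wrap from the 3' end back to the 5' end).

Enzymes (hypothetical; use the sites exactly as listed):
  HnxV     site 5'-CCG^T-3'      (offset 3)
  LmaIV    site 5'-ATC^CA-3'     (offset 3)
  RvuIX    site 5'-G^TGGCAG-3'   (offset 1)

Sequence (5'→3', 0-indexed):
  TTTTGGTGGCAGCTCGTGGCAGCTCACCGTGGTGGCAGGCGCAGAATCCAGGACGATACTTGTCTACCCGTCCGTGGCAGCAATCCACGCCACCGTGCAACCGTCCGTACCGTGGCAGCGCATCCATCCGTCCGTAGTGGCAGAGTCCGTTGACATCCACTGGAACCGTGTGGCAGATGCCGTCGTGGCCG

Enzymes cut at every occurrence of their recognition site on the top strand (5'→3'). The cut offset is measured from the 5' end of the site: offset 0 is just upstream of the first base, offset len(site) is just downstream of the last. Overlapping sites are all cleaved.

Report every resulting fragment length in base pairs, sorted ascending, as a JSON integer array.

[2,3,3,4,4,4,5,6,6,8,8,9,10,10,11,11,12,12,12,13,16,22]

Per-enzyme occurrences:
  HnxV CCGT/3: at [26, 67, 71, 92, 100, 104, 109, 127, 131, 146, 165, 179, 188] ⇒ [0, 29, 70, 74, 95, 103, 107, 112, 130, 134, 149, 168, 182]
  LmaIV ATCCA/3: at [45, 82, 121, 154] ⇒ [48, 85, 124, 157]
  RvuIX GTGGCAG/1: at [5, 15, 31, 73, 111, 136, 169] ⇒ [6, 16, 32, 74, 112, 137, 170]

Pooled cuts: [0, 6, 16, 29, 32, 48, 70, 74, 85, 95, 103, 107, 112, 124, 130, 134, 137, 149, 157, 168, 170, 182]

Fragment lengths:
  0→6: 6 bp
  6→16: 10 bp
  16→29: 13 bp
  29→32: 3 bp
  32→48: 16 bp
  48→70: 22 bp
  70→74: 4 bp
  74→85: 11 bp
  85→95: 10 bp
  95→103: 8 bp
  103→107: 4 bp
  107→112: 5 bp
  112→124: 12 bp
  124→130: 6 bp
  130→134: 4 bp
  134→137: 3 bp
  137→149: 12 bp
  149→157: 8 bp
  157→168: 11 bp
  168→170: 2 bp
  170→182: 12 bp
  182→0 (wrap): 191-182+0 = 9 bp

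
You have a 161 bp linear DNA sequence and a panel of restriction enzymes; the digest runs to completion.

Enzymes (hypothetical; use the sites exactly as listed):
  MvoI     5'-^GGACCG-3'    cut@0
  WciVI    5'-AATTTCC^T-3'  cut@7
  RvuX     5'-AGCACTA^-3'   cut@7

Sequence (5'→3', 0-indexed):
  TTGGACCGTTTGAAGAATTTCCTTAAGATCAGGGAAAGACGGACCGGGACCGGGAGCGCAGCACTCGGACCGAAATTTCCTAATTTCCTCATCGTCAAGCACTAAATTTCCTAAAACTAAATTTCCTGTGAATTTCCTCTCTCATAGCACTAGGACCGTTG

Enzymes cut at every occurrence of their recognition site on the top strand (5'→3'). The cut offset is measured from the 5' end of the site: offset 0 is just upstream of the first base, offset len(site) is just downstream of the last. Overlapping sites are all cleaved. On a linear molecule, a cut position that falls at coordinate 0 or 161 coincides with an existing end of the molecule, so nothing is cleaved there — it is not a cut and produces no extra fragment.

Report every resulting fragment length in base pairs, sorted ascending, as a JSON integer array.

Per-enzyme occurrences:
  MvoI (GGACCG, off=0): starts [2, 40, 46, 66, 152] → cuts [2, 40, 46, 66, 152]
  WciVI (AATTTCCT, off=7): starts [15, 73, 81, 104, 119, 130] → cuts [22, 80, 88, 111, 126, 137]
  RvuX (AGCACTA, off=7): starts [97, 145] → cuts [104, 152]

All cut coordinates (distinct, sorted): [2, 22, 40, 46, 66, 80, 88, 104, 111, 126, 137, 152]

Fragment lengths:
  [0,2): 2 bp
  [2,22): 20 bp
  [22,40): 18 bp
  [40,46): 6 bp
  [46,66): 20 bp
  [66,80): 14 bp
  [80,88): 8 bp
  [88,104): 16 bp
  [104,111): 7 bp
  [111,126): 15 bp
  [126,137): 11 bp
  [137,152): 15 bp
  [152,161): 9 bp

[2,6,7,8,9,11,14,15,15,16,18,20,20]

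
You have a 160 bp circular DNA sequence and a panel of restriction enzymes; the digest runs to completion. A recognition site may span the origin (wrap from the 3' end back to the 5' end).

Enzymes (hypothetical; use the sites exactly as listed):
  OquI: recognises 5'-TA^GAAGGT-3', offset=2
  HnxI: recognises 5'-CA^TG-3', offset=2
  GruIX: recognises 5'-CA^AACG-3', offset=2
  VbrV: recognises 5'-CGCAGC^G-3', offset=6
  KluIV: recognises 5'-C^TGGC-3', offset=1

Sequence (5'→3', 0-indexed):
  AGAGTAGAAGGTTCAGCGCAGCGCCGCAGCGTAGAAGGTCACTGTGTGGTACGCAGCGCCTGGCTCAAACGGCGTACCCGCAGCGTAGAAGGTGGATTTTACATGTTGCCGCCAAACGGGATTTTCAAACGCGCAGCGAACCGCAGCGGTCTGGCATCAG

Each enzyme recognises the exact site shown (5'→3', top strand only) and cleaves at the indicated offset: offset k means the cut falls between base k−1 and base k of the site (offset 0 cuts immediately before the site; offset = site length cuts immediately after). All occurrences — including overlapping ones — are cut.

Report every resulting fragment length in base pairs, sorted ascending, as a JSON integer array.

[3,3,3,4,7,8,10,10,11,13,15,16,16,17,24]

Site scan:
  OquI TAGAAGGT/2: at [4, 31, 85] ⇒ [6, 33, 87]
  HnxI CATG/2: at [101] ⇒ [103]
  GruIX CAAACG/2: at [65, 112, 125] ⇒ [67, 114, 127]
  VbrV CGCAGCG/6: at [16, 24, 51, 78, 131, 141] ⇒ [22, 30, 57, 84, 137, 147]
  KluIV CTGGC/1: at [59, 150] ⇒ [60, 151]

All cut coordinates (distinct, sorted): [6, 22, 30, 33, 57, 60, 67, 84, 87, 103, 114, 127, 137, 147, 151]

Fragments:
  6→22: 16 bp
  22→30: 8 bp
  30→33: 3 bp
  33→57: 24 bp
  57→60: 3 bp
  60→67: 7 bp
  67→84: 17 bp
  84→87: 3 bp
  87→103: 16 bp
  103→114: 11 bp
  114→127: 13 bp
  127→137: 10 bp
  137→147: 10 bp
  147→151: 4 bp
  151→6 (wrap): 160-151+6 = 15 bp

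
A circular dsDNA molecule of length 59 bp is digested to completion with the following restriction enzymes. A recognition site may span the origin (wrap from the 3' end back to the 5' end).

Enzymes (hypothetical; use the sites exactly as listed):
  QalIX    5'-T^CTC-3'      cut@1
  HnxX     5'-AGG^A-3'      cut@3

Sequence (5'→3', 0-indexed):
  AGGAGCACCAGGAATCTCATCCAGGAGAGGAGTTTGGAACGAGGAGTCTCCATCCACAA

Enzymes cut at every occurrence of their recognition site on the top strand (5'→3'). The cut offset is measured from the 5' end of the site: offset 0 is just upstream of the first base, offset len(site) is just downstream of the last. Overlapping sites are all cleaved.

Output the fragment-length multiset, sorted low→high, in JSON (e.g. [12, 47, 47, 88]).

[3,3,5,9,10,14,15]

Scan for sites:
  QalIX TCTC/1: at [14, 46] ⇒ [15, 47]
  HnxX AGGA/3: at [0, 9, 22, 27, 41] ⇒ [3, 12, 25, 30, 44]

Pooled cuts: [3, 12, 15, 25, 30, 44, 47]

Fragments:
  3→12: 9 bp
  12→15: 3 bp
  15→25: 10 bp
  25→30: 5 bp
  30→44: 14 bp
  44→47: 3 bp
  47→3 (wrap): 59-47+3 = 15 bp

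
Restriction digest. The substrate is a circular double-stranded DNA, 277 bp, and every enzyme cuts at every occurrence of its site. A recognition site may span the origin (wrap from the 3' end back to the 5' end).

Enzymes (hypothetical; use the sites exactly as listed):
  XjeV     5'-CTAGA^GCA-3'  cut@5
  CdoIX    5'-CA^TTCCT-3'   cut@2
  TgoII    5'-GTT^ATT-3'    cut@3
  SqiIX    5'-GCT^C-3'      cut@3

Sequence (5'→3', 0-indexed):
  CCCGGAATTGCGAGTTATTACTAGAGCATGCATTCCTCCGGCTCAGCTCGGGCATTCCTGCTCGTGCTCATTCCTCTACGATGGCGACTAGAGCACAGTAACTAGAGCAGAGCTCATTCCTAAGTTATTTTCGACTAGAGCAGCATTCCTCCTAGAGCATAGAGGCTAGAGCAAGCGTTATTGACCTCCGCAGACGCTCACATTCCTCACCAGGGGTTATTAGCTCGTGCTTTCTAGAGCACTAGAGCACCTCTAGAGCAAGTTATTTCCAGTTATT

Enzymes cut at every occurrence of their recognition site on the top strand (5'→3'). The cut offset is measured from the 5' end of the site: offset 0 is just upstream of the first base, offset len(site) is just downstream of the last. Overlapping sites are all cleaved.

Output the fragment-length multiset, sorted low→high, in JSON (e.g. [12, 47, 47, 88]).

Per-enzyme occurrences:
  XjeV (CTAGAGCA, off=5): starts [20, 87, 101, 134, 151, 165, 233, 241, 252] → cuts [25, 92, 106, 139, 156, 170, 238, 246, 257]
  CdoIX (CATTCCT, off=2): starts [30, 52, 68, 114, 143, 200] → cuts [32, 54, 70, 116, 145, 202]
  TgoII (GTTATT, off=3): starts [13, 123, 176, 215, 261, 271] → cuts [16, 126, 179, 218, 264, 274]
  SqiIX (GCTC, off=3): starts [40, 45, 59, 65, 111, 195, 222] → cuts [43, 48, 62, 68, 114, 198, 225]

Pooled cuts: [16, 25, 32, 43, 48, 54, 62, 68, 70, 92, 106, 114, 116, 126, 139, 145, 156, 170, 179, 198, 202, 218, 225, 238, 246, 257, 264, 274]

Fragment lengths:
  16→25: 9 bp
  25→32: 7 bp
  32→43: 11 bp
  43→48: 5 bp
  48→54: 6 bp
  54→62: 8 bp
  62→68: 6 bp
  68→70: 2 bp
  70→92: 22 bp
  92→106: 14 bp
  106→114: 8 bp
  114→116: 2 bp
  116→126: 10 bp
  126→139: 13 bp
  139→145: 6 bp
  145→156: 11 bp
  156→170: 14 bp
  170→179: 9 bp
  179→198: 19 bp
  198→202: 4 bp
  202→218: 16 bp
  218→225: 7 bp
  225→238: 13 bp
  238→246: 8 bp
  246→257: 11 bp
  257→264: 7 bp
  264→274: 10 bp
  274→16 (wrap): 277-274+16 = 19 bp

[2,2,4,5,6,6,6,7,7,7,8,8,8,9,9,10,10,11,11,11,13,13,14,14,16,19,19,22]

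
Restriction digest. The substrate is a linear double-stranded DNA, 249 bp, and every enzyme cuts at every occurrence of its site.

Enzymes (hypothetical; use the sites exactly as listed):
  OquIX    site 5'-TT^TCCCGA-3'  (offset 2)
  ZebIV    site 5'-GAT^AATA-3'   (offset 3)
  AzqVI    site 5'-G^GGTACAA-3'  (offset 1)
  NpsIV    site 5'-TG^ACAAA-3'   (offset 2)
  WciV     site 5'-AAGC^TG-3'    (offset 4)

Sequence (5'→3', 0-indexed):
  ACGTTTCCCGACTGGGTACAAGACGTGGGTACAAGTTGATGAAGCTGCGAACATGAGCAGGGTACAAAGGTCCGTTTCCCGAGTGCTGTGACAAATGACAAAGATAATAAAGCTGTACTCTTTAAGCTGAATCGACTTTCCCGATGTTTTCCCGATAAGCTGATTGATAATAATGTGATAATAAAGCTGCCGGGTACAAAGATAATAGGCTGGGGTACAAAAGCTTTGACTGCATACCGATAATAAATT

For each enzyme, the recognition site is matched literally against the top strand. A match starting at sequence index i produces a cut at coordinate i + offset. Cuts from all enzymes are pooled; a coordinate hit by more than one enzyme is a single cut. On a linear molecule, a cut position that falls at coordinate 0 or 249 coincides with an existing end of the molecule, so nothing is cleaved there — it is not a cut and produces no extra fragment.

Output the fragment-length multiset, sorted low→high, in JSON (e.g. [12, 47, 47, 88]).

[5,5,7,8,8,8,8,8,9,10,11,11,11,11,11,13,14,14,15,16,18,28]

Per-enzyme occurrences:
  OquIX TTTCCCGA/2: at [3, 74, 136, 147] ⇒ [5, 76, 138, 149]
  ZebIV GATAATA/3: at [102, 165, 176, 200, 238] ⇒ [105, 168, 179, 203, 241]
  AzqVI GGGTACAA/1: at [13, 26, 59, 191, 212] ⇒ [14, 27, 60, 192, 213]
  NpsIV TGACAAA/2: at [88, 95] ⇒ [90, 97]
  WciV AAGCTG/4: at [41, 109, 123, 156, 183] ⇒ [45, 113, 127, 160, 187]

All cut coordinates (distinct, sorted): [5, 14, 27, 45, 60, 76, 90, 97, 105, 113, 127, 138, 149, 160, 168, 179, 187, 192, 203, 213, 241]

Fragments:
  [0,5): 5 bp
  [5,14): 9 bp
  [14,27): 13 bp
  [27,45): 18 bp
  [45,60): 15 bp
  [60,76): 16 bp
  [76,90): 14 bp
  [90,97): 7 bp
  [97,105): 8 bp
  [105,113): 8 bp
  [113,127): 14 bp
  [127,138): 11 bp
  [138,149): 11 bp
  [149,160): 11 bp
  [160,168): 8 bp
  [168,179): 11 bp
  [179,187): 8 bp
  [187,192): 5 bp
  [192,203): 11 bp
  [203,213): 10 bp
  [213,241): 28 bp
  [241,249): 8 bp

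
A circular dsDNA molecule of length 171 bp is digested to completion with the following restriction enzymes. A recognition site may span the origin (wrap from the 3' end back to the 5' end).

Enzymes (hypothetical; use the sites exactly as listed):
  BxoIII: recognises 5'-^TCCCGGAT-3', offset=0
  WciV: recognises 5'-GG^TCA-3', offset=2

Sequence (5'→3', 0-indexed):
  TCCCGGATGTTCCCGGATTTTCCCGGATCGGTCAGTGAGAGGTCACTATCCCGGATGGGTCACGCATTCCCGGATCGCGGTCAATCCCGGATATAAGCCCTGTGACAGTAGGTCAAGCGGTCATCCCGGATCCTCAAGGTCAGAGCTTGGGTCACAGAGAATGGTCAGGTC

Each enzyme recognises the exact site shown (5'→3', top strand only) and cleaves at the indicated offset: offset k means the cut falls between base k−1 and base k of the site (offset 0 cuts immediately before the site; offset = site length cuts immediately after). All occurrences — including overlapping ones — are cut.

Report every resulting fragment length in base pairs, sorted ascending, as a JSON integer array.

Per-enzyme occurrences:
  BxoIII TCCCGGAT/0: at [0, 10, 20, 48, 67, 84, 123] ⇒ [0, 10, 20, 48, 67, 84, 123]
  WciV GGTCA/2: at [29, 40, 57, 78, 110, 118, 137, 149, 162] ⇒ [31, 42, 59, 80, 112, 120, 139, 151, 164]

All cut coordinates (distinct, sorted): [0, 10, 20, 31, 42, 48, 59, 67, 80, 84, 112, 120, 123, 139, 151, 164]

Fragment lengths:
  0→10: 10 bp
  10→20: 10 bp
  20→31: 11 bp
  31→42: 11 bp
  42→48: 6 bp
  48→59: 11 bp
  59→67: 8 bp
  67→80: 13 bp
  80→84: 4 bp
  84→112: 28 bp
  112→120: 8 bp
  120→123: 3 bp
  123→139: 16 bp
  139→151: 12 bp
  151→164: 13 bp
  164→0 (wrap): 171-164+0 = 7 bp

[3,4,6,7,8,8,10,10,11,11,11,12,13,13,16,28]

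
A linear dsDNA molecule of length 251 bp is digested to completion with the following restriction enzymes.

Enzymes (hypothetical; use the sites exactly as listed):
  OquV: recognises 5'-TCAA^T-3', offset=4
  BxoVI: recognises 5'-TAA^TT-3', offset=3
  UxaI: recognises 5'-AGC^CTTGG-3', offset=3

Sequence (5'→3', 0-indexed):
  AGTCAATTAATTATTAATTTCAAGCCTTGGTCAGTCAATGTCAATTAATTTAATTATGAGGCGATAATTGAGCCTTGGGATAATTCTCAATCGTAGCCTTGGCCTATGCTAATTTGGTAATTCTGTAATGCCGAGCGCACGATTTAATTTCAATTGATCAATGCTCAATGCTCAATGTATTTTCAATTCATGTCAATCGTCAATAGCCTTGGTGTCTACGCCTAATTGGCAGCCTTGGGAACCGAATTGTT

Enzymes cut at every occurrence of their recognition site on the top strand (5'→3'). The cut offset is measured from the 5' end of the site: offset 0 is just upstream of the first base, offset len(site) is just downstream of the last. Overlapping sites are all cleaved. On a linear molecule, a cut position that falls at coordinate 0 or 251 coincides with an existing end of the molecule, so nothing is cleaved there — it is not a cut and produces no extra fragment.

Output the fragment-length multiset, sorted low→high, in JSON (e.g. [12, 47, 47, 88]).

Scan for sites:
  OquV TCAAT/4: at [2, 34, 40, 86, 149, 157, 164, 171, 182, 192, 199] ⇒ [6, 38, 44, 90, 153, 161, 168, 175, 186, 196, 203]
  BxoVI TAATT/3: at [7, 14, 45, 50, 64, 80, 109, 117, 144, 222] ⇒ [10, 17, 48, 53, 67, 83, 112, 120, 147, 225]
  UxaI AGCCTTGG/3: at [22, 70, 94, 204, 230] ⇒ [25, 73, 97, 207, 233]

All cut coordinates (distinct, sorted): [6, 10, 17, 25, 38, 44, 48, 53, 67, 73, 83, 90, 97, 112, 120, 147, 153, 161, 168, 175, 186, 196, 203, 207, 225, 233]

Fragments:
  [0,6): 6 bp
  [6,10): 4 bp
  [10,17): 7 bp
  [17,25): 8 bp
  [25,38): 13 bp
  [38,44): 6 bp
  [44,48): 4 bp
  [48,53): 5 bp
  [53,67): 14 bp
  [67,73): 6 bp
  [73,83): 10 bp
  [83,90): 7 bp
  [90,97): 7 bp
  [97,112): 15 bp
  [112,120): 8 bp
  [120,147): 27 bp
  [147,153): 6 bp
  [153,161): 8 bp
  [161,168): 7 bp
  [168,175): 7 bp
  [175,186): 11 bp
  [186,196): 10 bp
  [196,203): 7 bp
  [203,207): 4 bp
  [207,225): 18 bp
  [225,233): 8 bp
  [233,251): 18 bp

[4,4,4,5,6,6,6,6,7,7,7,7,7,7,8,8,8,8,10,10,11,13,14,15,18,18,27]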